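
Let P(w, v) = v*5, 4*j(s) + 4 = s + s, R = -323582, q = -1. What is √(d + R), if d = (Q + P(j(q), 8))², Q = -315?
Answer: I*√247957 ≈ 497.95*I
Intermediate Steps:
j(s) = -1 + s/2 (j(s) = -1 + (s + s)/4 = -1 + (2*s)/4 = -1 + s/2)
P(w, v) = 5*v
d = 75625 (d = (-315 + 5*8)² = (-315 + 40)² = (-275)² = 75625)
√(d + R) = √(75625 - 323582) = √(-247957) = I*√247957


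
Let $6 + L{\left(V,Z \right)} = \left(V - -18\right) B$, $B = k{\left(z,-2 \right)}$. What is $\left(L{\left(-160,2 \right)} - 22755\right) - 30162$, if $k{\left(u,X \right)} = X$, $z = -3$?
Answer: $-52639$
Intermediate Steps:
$B = -2$
$L{\left(V,Z \right)} = -42 - 2 V$ ($L{\left(V,Z \right)} = -6 + \left(V - -18\right) \left(-2\right) = -6 + \left(V + 18\right) \left(-2\right) = -6 + \left(18 + V\right) \left(-2\right) = -6 - \left(36 + 2 V\right) = -42 - 2 V$)
$\left(L{\left(-160,2 \right)} - 22755\right) - 30162 = \left(\left(-42 - -320\right) - 22755\right) - 30162 = \left(\left(-42 + 320\right) - 22755\right) - 30162 = \left(278 - 22755\right) - 30162 = -22477 - 30162 = -52639$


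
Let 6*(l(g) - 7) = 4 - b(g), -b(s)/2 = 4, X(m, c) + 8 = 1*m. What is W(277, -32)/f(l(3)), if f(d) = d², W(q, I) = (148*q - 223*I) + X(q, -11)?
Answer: 48401/81 ≈ 597.54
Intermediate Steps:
X(m, c) = -8 + m (X(m, c) = -8 + 1*m = -8 + m)
b(s) = -8 (b(s) = -2*4 = -8)
W(q, I) = -8 - 223*I + 149*q (W(q, I) = (148*q - 223*I) + (-8 + q) = (-223*I + 148*q) + (-8 + q) = -8 - 223*I + 149*q)
l(g) = 9 (l(g) = 7 + (4 - 1*(-8))/6 = 7 + (4 + 8)/6 = 7 + (⅙)*12 = 7 + 2 = 9)
W(277, -32)/f(l(3)) = (-8 - 223*(-32) + 149*277)/(9²) = (-8 + 7136 + 41273)/81 = 48401*(1/81) = 48401/81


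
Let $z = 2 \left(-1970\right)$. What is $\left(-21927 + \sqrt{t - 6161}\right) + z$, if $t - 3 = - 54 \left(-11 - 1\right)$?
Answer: $-25867 + i \sqrt{5510} \approx -25867.0 + 74.229 i$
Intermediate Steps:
$t = 651$ ($t = 3 - 54 \left(-11 - 1\right) = 3 - -648 = 3 + 648 = 651$)
$z = -3940$
$\left(-21927 + \sqrt{t - 6161}\right) + z = \left(-21927 + \sqrt{651 - 6161}\right) - 3940 = \left(-21927 + \sqrt{-5510}\right) - 3940 = \left(-21927 + i \sqrt{5510}\right) - 3940 = -25867 + i \sqrt{5510}$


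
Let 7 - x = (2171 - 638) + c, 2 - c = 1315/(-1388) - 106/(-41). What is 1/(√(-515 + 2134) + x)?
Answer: -4943154703588/7539800535177305 - 3238520464*√1619/7539800535177305 ≈ -0.00067289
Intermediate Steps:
c = 20603/56908 (c = 2 - (1315/(-1388) - 106/(-41)) = 2 - (1315*(-1/1388) - 106*(-1/41)) = 2 - (-1315/1388 + 106/41) = 2 - 1*93213/56908 = 2 - 93213/56908 = 20603/56908 ≈ 0.36204)
x = -86862211/56908 (x = 7 - ((2171 - 638) + 20603/56908) = 7 - (1533 + 20603/56908) = 7 - 1*87260567/56908 = 7 - 87260567/56908 = -86862211/56908 ≈ -1526.4)
1/(√(-515 + 2134) + x) = 1/(√(-515 + 2134) - 86862211/56908) = 1/(√1619 - 86862211/56908) = 1/(-86862211/56908 + √1619)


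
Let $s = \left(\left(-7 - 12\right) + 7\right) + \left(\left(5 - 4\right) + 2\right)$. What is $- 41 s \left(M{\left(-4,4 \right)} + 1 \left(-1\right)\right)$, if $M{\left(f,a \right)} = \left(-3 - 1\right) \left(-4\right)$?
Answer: $5535$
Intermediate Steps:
$M{\left(f,a \right)} = 16$ ($M{\left(f,a \right)} = \left(-4\right) \left(-4\right) = 16$)
$s = -9$ ($s = \left(-19 + 7\right) + \left(1 + 2\right) = -12 + 3 = -9$)
$- 41 s \left(M{\left(-4,4 \right)} + 1 \left(-1\right)\right) = \left(-41\right) \left(-9\right) \left(16 + 1 \left(-1\right)\right) = 369 \left(16 - 1\right) = 369 \cdot 15 = 5535$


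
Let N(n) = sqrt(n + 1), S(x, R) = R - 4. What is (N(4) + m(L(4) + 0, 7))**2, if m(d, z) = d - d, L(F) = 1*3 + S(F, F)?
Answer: 5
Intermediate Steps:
S(x, R) = -4 + R
N(n) = sqrt(1 + n)
L(F) = -1 + F (L(F) = 1*3 + (-4 + F) = 3 + (-4 + F) = -1 + F)
m(d, z) = 0
(N(4) + m(L(4) + 0, 7))**2 = (sqrt(1 + 4) + 0)**2 = (sqrt(5) + 0)**2 = (sqrt(5))**2 = 5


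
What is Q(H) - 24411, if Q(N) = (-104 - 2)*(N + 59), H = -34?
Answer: -27061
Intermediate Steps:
Q(N) = -6254 - 106*N (Q(N) = -106*(59 + N) = -6254 - 106*N)
Q(H) - 24411 = (-6254 - 106*(-34)) - 24411 = (-6254 + 3604) - 24411 = -2650 - 24411 = -27061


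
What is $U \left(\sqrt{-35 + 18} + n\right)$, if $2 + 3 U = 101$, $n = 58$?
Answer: $1914 + 33 i \sqrt{17} \approx 1914.0 + 136.06 i$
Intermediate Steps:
$U = 33$ ($U = - \frac{2}{3} + \frac{1}{3} \cdot 101 = - \frac{2}{3} + \frac{101}{3} = 33$)
$U \left(\sqrt{-35 + 18} + n\right) = 33 \left(\sqrt{-35 + 18} + 58\right) = 33 \left(\sqrt{-17} + 58\right) = 33 \left(i \sqrt{17} + 58\right) = 33 \left(58 + i \sqrt{17}\right) = 1914 + 33 i \sqrt{17}$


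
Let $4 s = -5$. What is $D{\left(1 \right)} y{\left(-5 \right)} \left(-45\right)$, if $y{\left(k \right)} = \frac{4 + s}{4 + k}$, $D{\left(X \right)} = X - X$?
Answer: $0$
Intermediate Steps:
$s = - \frac{5}{4}$ ($s = \frac{1}{4} \left(-5\right) = - \frac{5}{4} \approx -1.25$)
$D{\left(X \right)} = 0$
$y{\left(k \right)} = \frac{11}{4 \left(4 + k\right)}$ ($y{\left(k \right)} = \frac{4 - \frac{5}{4}}{4 + k} = \frac{11}{4 \left(4 + k\right)}$)
$D{\left(1 \right)} y{\left(-5 \right)} \left(-45\right) = 0 \frac{11}{4 \left(4 - 5\right)} \left(-45\right) = 0 \frac{11}{4 \left(-1\right)} \left(-45\right) = 0 \cdot \frac{11}{4} \left(-1\right) \left(-45\right) = 0 \left(- \frac{11}{4}\right) \left(-45\right) = 0 \left(-45\right) = 0$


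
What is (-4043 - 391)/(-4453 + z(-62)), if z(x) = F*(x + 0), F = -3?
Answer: 4434/4267 ≈ 1.0391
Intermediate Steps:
z(x) = -3*x (z(x) = -3*(x + 0) = -3*x)
(-4043 - 391)/(-4453 + z(-62)) = (-4043 - 391)/(-4453 - 3*(-62)) = -4434/(-4453 + 186) = -4434/(-4267) = -4434*(-1/4267) = 4434/4267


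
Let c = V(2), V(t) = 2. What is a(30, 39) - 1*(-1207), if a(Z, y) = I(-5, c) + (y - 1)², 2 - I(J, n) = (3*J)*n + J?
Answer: 2688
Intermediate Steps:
c = 2
I(J, n) = 2 - J - 3*J*n (I(J, n) = 2 - ((3*J)*n + J) = 2 - (3*J*n + J) = 2 - (J + 3*J*n) = 2 + (-J - 3*J*n) = 2 - J - 3*J*n)
a(Z, y) = 37 + (-1 + y)² (a(Z, y) = (2 - 1*(-5) - 3*(-5)*2) + (y - 1)² = (2 + 5 + 30) + (-1 + y)² = 37 + (-1 + y)²)
a(30, 39) - 1*(-1207) = (37 + (-1 + 39)²) - 1*(-1207) = (37 + 38²) + 1207 = (37 + 1444) + 1207 = 1481 + 1207 = 2688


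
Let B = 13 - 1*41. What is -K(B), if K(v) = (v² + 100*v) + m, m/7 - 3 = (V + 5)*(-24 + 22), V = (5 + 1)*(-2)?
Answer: 1897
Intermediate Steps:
V = -12 (V = 6*(-2) = -12)
m = 119 (m = 21 + 7*((-12 + 5)*(-24 + 22)) = 21 + 7*(-7*(-2)) = 21 + 7*14 = 21 + 98 = 119)
B = -28 (B = 13 - 41 = -28)
K(v) = 119 + v² + 100*v (K(v) = (v² + 100*v) + 119 = 119 + v² + 100*v)
-K(B) = -(119 + (-28)² + 100*(-28)) = -(119 + 784 - 2800) = -1*(-1897) = 1897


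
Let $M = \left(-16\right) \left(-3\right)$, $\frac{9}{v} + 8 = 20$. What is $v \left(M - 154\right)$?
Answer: $- \frac{159}{2} \approx -79.5$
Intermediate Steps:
$v = \frac{3}{4}$ ($v = \frac{9}{-8 + 20} = \frac{9}{12} = 9 \cdot \frac{1}{12} = \frac{3}{4} \approx 0.75$)
$M = 48$
$v \left(M - 154\right) = \frac{3 \left(48 - 154\right)}{4} = \frac{3}{4} \left(-106\right) = - \frac{159}{2}$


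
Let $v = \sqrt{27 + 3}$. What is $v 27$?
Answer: $27 \sqrt{30} \approx 147.89$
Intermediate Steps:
$v = \sqrt{30} \approx 5.4772$
$v 27 = \sqrt{30} \cdot 27 = 27 \sqrt{30}$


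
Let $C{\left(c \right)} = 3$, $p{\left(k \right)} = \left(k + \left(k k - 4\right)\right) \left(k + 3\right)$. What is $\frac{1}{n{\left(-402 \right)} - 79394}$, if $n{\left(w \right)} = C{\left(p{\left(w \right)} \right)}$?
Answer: $- \frac{1}{79391} \approx -1.2596 \cdot 10^{-5}$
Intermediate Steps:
$p{\left(k \right)} = \left(3 + k\right) \left(-4 + k + k^{2}\right)$ ($p{\left(k \right)} = \left(k + \left(k^{2} - 4\right)\right) \left(3 + k\right) = \left(k + \left(-4 + k^{2}\right)\right) \left(3 + k\right) = \left(-4 + k + k^{2}\right) \left(3 + k\right) = \left(3 + k\right) \left(-4 + k + k^{2}\right)$)
$n{\left(w \right)} = 3$
$\frac{1}{n{\left(-402 \right)} - 79394} = \frac{1}{3 - 79394} = \frac{1}{-79391} = - \frac{1}{79391}$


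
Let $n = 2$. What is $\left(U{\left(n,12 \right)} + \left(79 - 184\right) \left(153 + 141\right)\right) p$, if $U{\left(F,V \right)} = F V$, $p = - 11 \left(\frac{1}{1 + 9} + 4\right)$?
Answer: $\frac{6955773}{5} \approx 1.3912 \cdot 10^{6}$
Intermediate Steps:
$p = - \frac{451}{10}$ ($p = - 11 \left(\frac{1}{10} + 4\right) = \left(-11\right) \frac{41}{10} = - \frac{451}{10} \approx -45.1$)
$\left(U{\left(n,12 \right)} + \left(79 - 184\right) \left(153 + 141\right)\right) p = \left(2 \cdot 12 + \left(79 - 184\right) \left(153 + 141\right)\right) \left(- \frac{451}{10}\right) = \left(24 - 30870\right) \left(- \frac{451}{10}\right) = \left(-30846\right) \left(- \frac{451}{10}\right) = \frac{6955773}{5}$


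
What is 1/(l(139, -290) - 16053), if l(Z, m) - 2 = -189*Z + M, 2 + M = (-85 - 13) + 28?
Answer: -1/42394 ≈ -2.3588e-5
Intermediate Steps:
M = -72 (M = -2 + ((-85 - 13) + 28) = -2 + (-98 + 28) = -2 - 70 = -72)
l(Z, m) = -70 - 189*Z (l(Z, m) = 2 + (-189*Z - 72) = 2 + (-72 - 189*Z) = -70 - 189*Z)
1/(l(139, -290) - 16053) = 1/((-70 - 189*139) - 16053) = 1/((-70 - 26271) - 16053) = 1/(-26341 - 16053) = 1/(-42394) = -1/42394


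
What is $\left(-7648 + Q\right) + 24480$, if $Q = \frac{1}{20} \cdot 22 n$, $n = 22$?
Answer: $\frac{84281}{5} \approx 16856.0$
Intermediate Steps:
$Q = \frac{121}{5}$ ($Q = \frac{1}{20} \cdot 22 \cdot 22 = \frac{11}{10} \cdot 22 = \frac{121}{5} \approx 24.2$)
$\left(-7648 + Q\right) + 24480 = \left(-7648 + \frac{121}{5}\right) + 24480 = - \frac{38119}{5} + 24480 = \frac{84281}{5}$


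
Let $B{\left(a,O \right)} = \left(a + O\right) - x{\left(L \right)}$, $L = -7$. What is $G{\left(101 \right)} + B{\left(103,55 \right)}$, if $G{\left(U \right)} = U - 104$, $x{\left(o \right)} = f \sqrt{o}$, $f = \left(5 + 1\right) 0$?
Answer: $155$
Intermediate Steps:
$f = 0$ ($f = 6 \cdot 0 = 0$)
$x{\left(o \right)} = 0$ ($x{\left(o \right)} = 0 \sqrt{o} = 0$)
$G{\left(U \right)} = -104 + U$
$B{\left(a,O \right)} = O + a$ ($B{\left(a,O \right)} = \left(a + O\right) - 0 = \left(O + a\right) + 0 = O + a$)
$G{\left(101 \right)} + B{\left(103,55 \right)} = \left(-104 + 101\right) + \left(55 + 103\right) = -3 + 158 = 155$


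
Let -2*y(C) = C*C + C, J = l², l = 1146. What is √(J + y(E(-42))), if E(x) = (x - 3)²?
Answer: 3*I*√82001 ≈ 859.07*I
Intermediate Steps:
E(x) = (-3 + x)²
J = 1313316 (J = 1146² = 1313316)
y(C) = -C/2 - C²/2 (y(C) = -(C*C + C)/2 = -(C² + C)/2 = -(C + C²)/2 = -C/2 - C²/2)
√(J + y(E(-42))) = √(1313316 - (-3 - 42)²*(1 + (-3 - 42)²)/2) = √(1313316 - ½*(-45)²*(1 + (-45)²)) = √(1313316 - ½*2025*(1 + 2025)) = √(1313316 - ½*2025*2026) = √(1313316 - 2051325) = √(-738009) = 3*I*√82001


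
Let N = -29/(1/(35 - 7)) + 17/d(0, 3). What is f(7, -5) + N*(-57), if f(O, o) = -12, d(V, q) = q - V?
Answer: 45949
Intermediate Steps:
N = -2419/3 (N = -29/(1/(35 - 7)) + 17/(3 - 1*0) = -29/(1/28) + 17/(3 + 0) = -29/1/28 + 17/3 = -29*28 + 17*(⅓) = -812 + 17/3 = -2419/3 ≈ -806.33)
f(7, -5) + N*(-57) = -12 - 2419/3*(-57) = -12 + 45961 = 45949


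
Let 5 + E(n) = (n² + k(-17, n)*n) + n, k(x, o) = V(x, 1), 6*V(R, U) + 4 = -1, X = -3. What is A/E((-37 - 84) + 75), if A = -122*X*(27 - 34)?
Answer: -3843/3155 ≈ -1.2181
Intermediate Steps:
V(R, U) = -⅚ (V(R, U) = -⅔ + (⅙)*(-1) = -⅔ - ⅙ = -⅚)
k(x, o) = -⅚
E(n) = -5 + n² + n/6 (E(n) = -5 + ((n² - 5*n/6) + n) = -5 + (n² + n/6) = -5 + n² + n/6)
A = -2562 (A = -(-366)*(27 - 34) = -(-366)*(-7) = -122*21 = -2562)
A/E((-37 - 84) + 75) = -2562/(-5 + ((-37 - 84) + 75)² + ((-37 - 84) + 75)/6) = -2562/(-5 + (-121 + 75)² + (-121 + 75)/6) = -2562/(-5 + (-46)² + (⅙)*(-46)) = -2562/(-5 + 2116 - 23/3) = -2562/6310/3 = -2562*3/6310 = -3843/3155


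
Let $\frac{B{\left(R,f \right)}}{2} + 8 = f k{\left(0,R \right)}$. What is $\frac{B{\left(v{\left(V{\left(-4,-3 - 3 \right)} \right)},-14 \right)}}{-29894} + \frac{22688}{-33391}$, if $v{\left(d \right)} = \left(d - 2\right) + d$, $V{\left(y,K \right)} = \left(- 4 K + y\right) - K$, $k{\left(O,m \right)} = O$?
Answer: $- \frac{338850408}{499095277} \approx -0.67893$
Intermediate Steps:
$V{\left(y,K \right)} = y - 5 K$ ($V{\left(y,K \right)} = \left(y - 4 K\right) - K = y - 5 K$)
$v{\left(d \right)} = -2 + 2 d$ ($v{\left(d \right)} = \left(-2 + d\right) + d = -2 + 2 d$)
$B{\left(R,f \right)} = -16$ ($B{\left(R,f \right)} = -16 + 2 f 0 = -16 + 2 \cdot 0 = -16 + 0 = -16$)
$\frac{B{\left(v{\left(V{\left(-4,-3 - 3 \right)} \right)},-14 \right)}}{-29894} + \frac{22688}{-33391} = - \frac{16}{-29894} + \frac{22688}{-33391} = \left(-16\right) \left(- \frac{1}{29894}\right) + 22688 \left(- \frac{1}{33391}\right) = \frac{8}{14947} - \frac{22688}{33391} = - \frac{338850408}{499095277}$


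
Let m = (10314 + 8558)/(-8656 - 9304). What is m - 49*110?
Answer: -12102909/2245 ≈ -5391.0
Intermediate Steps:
m = -2359/2245 (m = 18872/(-17960) = 18872*(-1/17960) = -2359/2245 ≈ -1.0508)
m - 49*110 = -2359/2245 - 49*110 = -2359/2245 - 5390 = -12102909/2245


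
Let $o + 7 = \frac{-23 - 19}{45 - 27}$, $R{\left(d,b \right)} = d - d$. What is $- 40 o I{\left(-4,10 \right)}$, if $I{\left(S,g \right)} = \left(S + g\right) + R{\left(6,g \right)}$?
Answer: $2240$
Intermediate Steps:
$R{\left(d,b \right)} = 0$
$I{\left(S,g \right)} = S + g$ ($I{\left(S,g \right)} = \left(S + g\right) + 0 = S + g$)
$o = - \frac{28}{3}$ ($o = -7 + \frac{-23 - 19}{45 - 27} = -7 - \frac{42}{18} = -7 - \frac{7}{3} = - \frac{28}{3} \approx -9.3333$)
$- 40 o I{\left(-4,10 \right)} = \left(-40\right) \left(- \frac{28}{3}\right) \left(-4 + 10\right) = \frac{1120}{3} \cdot 6 = 2240$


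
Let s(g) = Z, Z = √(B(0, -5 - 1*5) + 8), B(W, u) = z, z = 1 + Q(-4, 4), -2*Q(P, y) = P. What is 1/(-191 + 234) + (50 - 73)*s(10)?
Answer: 1/43 - 23*√11 ≈ -76.259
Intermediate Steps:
Q(P, y) = -P/2
z = 3 (z = 1 - ½*(-4) = 1 + 2 = 3)
B(W, u) = 3
Z = √11 (Z = √(3 + 8) = √11 ≈ 3.3166)
s(g) = √11
1/(-191 + 234) + (50 - 73)*s(10) = 1/(-191 + 234) + (50 - 73)*√11 = 1/43 - 23*√11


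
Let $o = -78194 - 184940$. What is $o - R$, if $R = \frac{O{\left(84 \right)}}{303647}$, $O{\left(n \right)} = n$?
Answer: $- \frac{79899849782}{303647} \approx -2.6313 \cdot 10^{5}$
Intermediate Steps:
$o = -263134$
$R = \frac{84}{303647} \approx 0.00027664$
$o - R = -263134 - \frac{84}{303647} = - \frac{79899849782}{303647}$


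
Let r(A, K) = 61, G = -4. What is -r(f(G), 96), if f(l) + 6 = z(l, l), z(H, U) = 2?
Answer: -61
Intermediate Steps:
f(l) = -4 (f(l) = -6 + 2 = -4)
-r(f(G), 96) = -1*61 = -61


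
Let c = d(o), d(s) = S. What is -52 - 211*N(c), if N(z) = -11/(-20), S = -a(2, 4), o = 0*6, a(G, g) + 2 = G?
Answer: -3361/20 ≈ -168.05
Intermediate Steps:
a(G, g) = -2 + G
o = 0
S = 0 (S = -(-2 + 2) = -1*0 = 0)
d(s) = 0
c = 0
N(z) = 11/20 (N(z) = -11*(-1/20) = 11/20)
-52 - 211*N(c) = -52 - 211*11/20 = -52 - 2321/20 = -3361/20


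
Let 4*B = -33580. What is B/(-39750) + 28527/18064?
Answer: 128559553/71804400 ≈ 1.7904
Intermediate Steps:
B = -8395 (B = (¼)*(-33580) = -8395)
B/(-39750) + 28527/18064 = -8395/(-39750) + 28527/18064 = -8395*(-1/39750) + 28527*(1/18064) = 1679/7950 + 28527/18064 = 128559553/71804400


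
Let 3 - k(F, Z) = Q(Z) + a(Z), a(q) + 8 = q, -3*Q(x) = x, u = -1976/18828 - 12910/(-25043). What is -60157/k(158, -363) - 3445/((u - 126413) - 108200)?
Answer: -332714102781048992/1399369427605061 ≈ -237.76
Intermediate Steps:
u = 48396128/117877401 (u = -1976*1/18828 - 12910*(-1/25043) = -494/4707 + 12910/25043 = 48396128/117877401 ≈ 0.41056)
Q(x) = -x/3
a(q) = -8 + q
k(F, Z) = 11 - 2*Z/3 (k(F, Z) = 3 - (-Z/3 + (-8 + Z)) = 3 - (-8 + 2*Z/3) = 3 + (8 - 2*Z/3) = 11 - 2*Z/3)
-60157/k(158, -363) - 3445/((u - 126413) - 108200) = -60157/(11 - 2/3*(-363)) - 3445/((48396128/117877401 - 126413) - 108200) = -60157/(11 + 242) - 3445/(-14901187496485/117877401 - 108200) = -60157/253 - 3445/(-27655522284685/117877401) = -60157*1/253 - 3445*(-117877401/27655522284685) = -60157/253 + 81217529289/5531104456937 = -332714102781048992/1399369427605061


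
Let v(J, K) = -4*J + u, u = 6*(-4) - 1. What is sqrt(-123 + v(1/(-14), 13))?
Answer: I*sqrt(7238)/7 ≈ 12.154*I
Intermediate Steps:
u = -25 (u = -24 - 1 = -25)
v(J, K) = -25 - 4*J (v(J, K) = -4*J - 25 = -25 - 4*J)
sqrt(-123 + v(1/(-14), 13)) = sqrt(-123 + (-25 - 4/(-14))) = sqrt(-123 + (-25 - 4*(-1/14))) = sqrt(-123 + (-25 + 2/7)) = sqrt(-123 - 173/7) = sqrt(-1034/7) = I*sqrt(7238)/7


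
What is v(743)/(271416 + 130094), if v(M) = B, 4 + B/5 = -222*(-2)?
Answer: 220/40151 ≈ 0.0054793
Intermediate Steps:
B = 2200 (B = -20 + 5*(-222*(-2)) = -20 + 5*444 = -20 + 2220 = 2200)
v(M) = 2200
v(743)/(271416 + 130094) = 2200/(271416 + 130094) = 2200/401510 = 2200*(1/401510) = 220/40151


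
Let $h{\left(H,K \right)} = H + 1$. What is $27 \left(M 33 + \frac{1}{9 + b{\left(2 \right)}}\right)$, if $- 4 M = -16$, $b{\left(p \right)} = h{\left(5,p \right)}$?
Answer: $\frac{17829}{5} \approx 3565.8$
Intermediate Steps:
$h{\left(H,K \right)} = 1 + H$
$b{\left(p \right)} = 6$ ($b{\left(p \right)} = 1 + 5 = 6$)
$M = 4$ ($M = \left(- \frac{1}{4}\right) \left(-16\right) = 4$)
$27 \left(M 33 + \frac{1}{9 + b{\left(2 \right)}}\right) = 27 \left(4 \cdot 33 + \frac{1}{9 + 6}\right) = 27 \left(132 + \frac{1}{15}\right) = 27 \cdot \frac{1981}{15} = \frac{17829}{5}$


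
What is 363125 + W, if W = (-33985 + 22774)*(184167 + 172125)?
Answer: -3994026487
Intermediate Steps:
W = -3994389612 (W = -11211*356292 = -3994389612)
363125 + W = 363125 - 3994389612 = -3994026487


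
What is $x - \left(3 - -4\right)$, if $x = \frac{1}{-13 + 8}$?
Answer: $- \frac{36}{5} \approx -7.2$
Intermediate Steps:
$x = - \frac{1}{5}$ ($x = \frac{1}{-5} = - \frac{1}{5} \approx -0.2$)
$x - \left(3 - -4\right) = - \frac{1}{5} - \left(3 - -4\right) = - \frac{1}{5} - \left(3 + 4\right) = - \frac{1}{5} - 7 = - \frac{36}{5}$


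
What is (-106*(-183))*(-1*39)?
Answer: -756522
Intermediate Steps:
(-106*(-183))*(-1*39) = 19398*(-39) = -756522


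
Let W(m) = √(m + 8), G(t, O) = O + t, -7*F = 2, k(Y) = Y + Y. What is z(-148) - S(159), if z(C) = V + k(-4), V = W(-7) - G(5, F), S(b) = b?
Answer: -1195/7 ≈ -170.71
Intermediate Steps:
k(Y) = 2*Y
F = -2/7 (F = -⅐*2 = -2/7 ≈ -0.28571)
W(m) = √(8 + m)
V = -26/7 (V = √(8 - 7) - (-2/7 + 5) = √1 - 1*33/7 = 1 - 33/7 = -26/7 ≈ -3.7143)
z(C) = -82/7 (z(C) = -26/7 + 2*(-4) = -26/7 - 8 = -82/7)
z(-148) - S(159) = -82/7 - 1*159 = -82/7 - 159 = -1195/7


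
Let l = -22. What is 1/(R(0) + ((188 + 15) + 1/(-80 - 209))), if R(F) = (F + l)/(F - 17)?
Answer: 289/59040 ≈ 0.0048950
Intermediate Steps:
R(F) = (-22 + F)/(-17 + F) (R(F) = (F - 22)/(F - 17) = (-22 + F)/(-17 + F))
1/(R(0) + ((188 + 15) + 1/(-80 - 209))) = 1/((-22 + 0)/(-17 + 0) + ((188 + 15) + 1/(-80 - 209))) = 1/(-22/(-17) + (203 + 1/(-289))) = 1/(-1/17*(-22) + (203 - 1/289)) = 1/(22/17 + 58666/289) = 1/(59040/289) = 289/59040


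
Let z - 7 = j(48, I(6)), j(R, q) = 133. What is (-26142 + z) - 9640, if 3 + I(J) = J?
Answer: -35642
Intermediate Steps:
I(J) = -3 + J
z = 140 (z = 7 + 133 = 140)
(-26142 + z) - 9640 = (-26142 + 140) - 9640 = -26002 - 9640 = -35642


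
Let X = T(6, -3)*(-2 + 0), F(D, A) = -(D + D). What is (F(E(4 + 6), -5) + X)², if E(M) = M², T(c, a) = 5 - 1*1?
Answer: 43264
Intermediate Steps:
T(c, a) = 4 (T(c, a) = 5 - 1 = 4)
F(D, A) = -2*D
X = -8 (X = 4*(-2 + 0) = 4*(-2) = -8)
(F(E(4 + 6), -5) + X)² = (-2*(4 + 6)² - 8)² = (-2*10² - 8)² = (-2*100 - 8)² = (-200 - 8)² = (-208)² = 43264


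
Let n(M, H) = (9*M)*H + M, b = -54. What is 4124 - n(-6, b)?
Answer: 1214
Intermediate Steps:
n(M, H) = M + 9*H*M (n(M, H) = 9*H*M + M = M + 9*H*M)
4124 - n(-6, b) = 4124 - (-6)*(1 + 9*(-54)) = 4124 - (-6)*(1 - 486) = 4124 - (-6)*(-485) = 4124 - 1*2910 = 4124 - 2910 = 1214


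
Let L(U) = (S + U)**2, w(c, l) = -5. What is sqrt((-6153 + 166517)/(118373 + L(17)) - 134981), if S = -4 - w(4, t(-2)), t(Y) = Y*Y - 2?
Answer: 17*I*sqrt(6580364286889)/118697 ≈ 367.4*I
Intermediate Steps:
t(Y) = -2 + Y**2 (t(Y) = Y**2 - 2 = -2 + Y**2)
S = 1 (S = -4 - 1*(-5) = -4 + 5 = 1)
L(U) = (1 + U)**2
sqrt((-6153 + 166517)/(118373 + L(17)) - 134981) = sqrt((-6153 + 166517)/(118373 + (1 + 17)**2) - 134981) = sqrt(160364/(118373 + 18**2) - 134981) = sqrt(160364/(118373 + 324) - 134981) = sqrt(160364/118697 - 134981) = sqrt(-16021679393/118697) = 17*I*sqrt(6580364286889)/118697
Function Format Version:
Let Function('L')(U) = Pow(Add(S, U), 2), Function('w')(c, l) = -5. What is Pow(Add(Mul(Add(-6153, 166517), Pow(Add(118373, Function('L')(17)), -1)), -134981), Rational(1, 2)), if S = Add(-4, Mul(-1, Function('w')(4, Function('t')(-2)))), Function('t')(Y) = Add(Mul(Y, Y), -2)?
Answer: Mul(Rational(17, 118697), I, Pow(6580364286889, Rational(1, 2))) ≈ Mul(367.40, I)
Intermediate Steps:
Function('t')(Y) = Add(-2, Pow(Y, 2)) (Function('t')(Y) = Add(Pow(Y, 2), -2) = Add(-2, Pow(Y, 2)))
S = 1 (S = Add(-4, Mul(-1, -5)) = Add(-4, 5) = 1)
Function('L')(U) = Pow(Add(1, U), 2)
Pow(Add(Mul(Add(-6153, 166517), Pow(Add(118373, Function('L')(17)), -1)), -134981), Rational(1, 2)) = Pow(Add(Mul(Add(-6153, 166517), Pow(Add(118373, Pow(Add(1, 17), 2)), -1)), -134981), Rational(1, 2)) = Pow(Add(Mul(160364, Pow(Add(118373, Pow(18, 2)), -1)), -134981), Rational(1, 2)) = Pow(Add(Mul(160364, Pow(Add(118373, 324), -1)), -134981), Rational(1, 2)) = Pow(Add(Mul(160364, Pow(118697, -1)), -134981), Rational(1, 2)) = Pow(Add(Mul(160364, Rational(1, 118697)), -134981), Rational(1, 2)) = Pow(Add(Rational(160364, 118697), -134981), Rational(1, 2)) = Pow(Rational(-16021679393, 118697), Rational(1, 2)) = Mul(Rational(17, 118697), I, Pow(6580364286889, Rational(1, 2)))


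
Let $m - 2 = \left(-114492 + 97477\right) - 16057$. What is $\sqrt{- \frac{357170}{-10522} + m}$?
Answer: $\frac{i \sqrt{914375925785}}{5261} \approx 181.76 i$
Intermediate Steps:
$m = -33070$ ($m = 2 + \left(\left(-114492 + 97477\right) - 16057\right) = 2 - 33072 = -33070$)
$\sqrt{- \frac{357170}{-10522} + m} = \sqrt{- \frac{357170}{-10522} - 33070} = \sqrt{\left(-357170\right) \left(- \frac{1}{10522}\right) - 33070} = \sqrt{\frac{178585}{5261} - 33070} = \sqrt{- \frac{173802685}{5261}} = \frac{i \sqrt{914375925785}}{5261}$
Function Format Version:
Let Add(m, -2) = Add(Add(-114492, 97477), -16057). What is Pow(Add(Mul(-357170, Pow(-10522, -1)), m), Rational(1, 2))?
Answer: Mul(Rational(1, 5261), I, Pow(914375925785, Rational(1, 2))) ≈ Mul(181.76, I)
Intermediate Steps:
m = -33070 (m = Add(2, Add(Add(-114492, 97477), -16057)) = Add(2, Add(-17015, -16057)) = Add(2, -33072) = -33070)
Pow(Add(Mul(-357170, Pow(-10522, -1)), m), Rational(1, 2)) = Pow(Add(Mul(-357170, Pow(-10522, -1)), -33070), Rational(1, 2)) = Pow(Add(Mul(-357170, Rational(-1, 10522)), -33070), Rational(1, 2)) = Pow(Add(Rational(178585, 5261), -33070), Rational(1, 2)) = Pow(Rational(-173802685, 5261), Rational(1, 2)) = Mul(Rational(1, 5261), I, Pow(914375925785, Rational(1, 2)))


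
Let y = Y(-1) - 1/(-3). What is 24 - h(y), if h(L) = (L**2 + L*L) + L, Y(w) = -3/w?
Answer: -14/9 ≈ -1.5556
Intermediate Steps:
y = 10/3 (y = -3/(-1) - 1/(-3) = -3*(-1) - 1*(-1/3) = 3 + 1/3 = 10/3 ≈ 3.3333)
h(L) = L + 2*L**2 (h(L) = (L**2 + L**2) + L = 2*L**2 + L = L + 2*L**2)
24 - h(y) = 24 - 10*(1 + 2*(10/3))/3 = 24 - 10*(1 + 20/3)/3 = 24 - 10*23/(3*3) = 24 - 1*230/9 = 24 - 230/9 = -14/9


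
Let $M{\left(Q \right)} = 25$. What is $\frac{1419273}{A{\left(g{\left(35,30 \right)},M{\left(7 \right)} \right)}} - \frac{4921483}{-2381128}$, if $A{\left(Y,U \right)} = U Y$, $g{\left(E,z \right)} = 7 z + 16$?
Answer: $\frac{1703638529447}{6726686600} \approx 253.27$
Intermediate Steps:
$g{\left(E,z \right)} = 16 + 7 z$
$\frac{1419273}{A{\left(g{\left(35,30 \right)},M{\left(7 \right)} \right)}} - \frac{4921483}{-2381128} = \frac{1419273}{25 \left(16 + 7 \cdot 30\right)} - \frac{4921483}{-2381128} = \frac{1419273}{25 \left(16 + 210\right)} - - \frac{4921483}{2381128} = \frac{1419273}{25 \cdot 226} + \frac{4921483}{2381128} = \frac{1419273}{5650} + \frac{4921483}{2381128} = \frac{1703638529447}{6726686600}$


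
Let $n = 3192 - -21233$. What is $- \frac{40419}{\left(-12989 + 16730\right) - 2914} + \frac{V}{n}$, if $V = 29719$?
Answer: $- \frac{962656462}{20199475} \approx -47.657$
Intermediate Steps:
$n = 24425$ ($n = 3192 + 21233 = 24425$)
$- \frac{40419}{\left(-12989 + 16730\right) - 2914} + \frac{V}{n} = - \frac{40419}{\left(-12989 + 16730\right) - 2914} + \frac{29719}{24425} = - \frac{40419}{3741 - 2914} + 29719 \cdot \frac{1}{24425} = - \frac{40419}{827} + \frac{29719}{24425} = - \frac{962656462}{20199475}$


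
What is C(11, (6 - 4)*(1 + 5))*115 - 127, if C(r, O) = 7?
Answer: 678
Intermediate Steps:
C(11, (6 - 4)*(1 + 5))*115 - 127 = 7*115 - 127 = 805 - 127 = 678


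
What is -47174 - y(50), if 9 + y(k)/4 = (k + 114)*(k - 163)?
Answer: 26990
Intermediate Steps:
y(k) = -36 + 4*(-163 + k)*(114 + k) (y(k) = -36 + 4*((k + 114)*(k - 163)) = -36 + 4*((114 + k)*(-163 + k)) = -36 + 4*((-163 + k)*(114 + k)) = -36 + 4*(-163 + k)*(114 + k))
-47174 - y(50) = -47174 - (-74364 - 196*50 + 4*50²) = -47174 - (-74364 - 9800 + 4*2500) = -47174 - (-74364 - 9800 + 10000) = -47174 - 1*(-74164) = -47174 + 74164 = 26990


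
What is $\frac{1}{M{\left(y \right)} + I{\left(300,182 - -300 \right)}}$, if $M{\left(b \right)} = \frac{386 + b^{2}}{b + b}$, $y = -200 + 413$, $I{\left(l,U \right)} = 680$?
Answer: $\frac{426}{335435} \approx 0.00127$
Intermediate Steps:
$y = 213$
$M{\left(b \right)} = \frac{386 + b^{2}}{2 b}$
$\frac{1}{M{\left(y \right)} + I{\left(300,182 - -300 \right)}} = \frac{1}{\left(\frac{1}{2} \cdot 213 + \frac{193}{213}\right) + 680} = \frac{1}{\left(\frac{213}{2} + 193 \cdot \frac{1}{213}\right) + 680} = \frac{1}{\left(\frac{213}{2} + \frac{193}{213}\right) + 680} = \frac{1}{\frac{45755}{426} + 680} = \frac{1}{\frac{335435}{426}} = \frac{426}{335435}$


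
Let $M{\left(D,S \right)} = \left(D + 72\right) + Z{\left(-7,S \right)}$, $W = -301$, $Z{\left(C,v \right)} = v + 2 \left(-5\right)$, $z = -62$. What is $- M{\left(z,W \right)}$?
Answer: $301$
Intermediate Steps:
$Z{\left(C,v \right)} = -10 + v$ ($Z{\left(C,v \right)} = v - 10 = -10 + v$)
$M{\left(D,S \right)} = 62 + D + S$ ($M{\left(D,S \right)} = \left(D + 72\right) + \left(-10 + S\right) = \left(72 + D\right) + \left(-10 + S\right) = 62 + D + S$)
$- M{\left(z,W \right)} = - (62 - 62 - 301) = \left(-1\right) \left(-301\right) = 301$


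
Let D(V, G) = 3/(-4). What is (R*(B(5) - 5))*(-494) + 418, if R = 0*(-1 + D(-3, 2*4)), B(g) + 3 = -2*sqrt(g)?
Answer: 418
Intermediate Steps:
D(V, G) = -3/4 (D(V, G) = 3*(-1/4) = -3/4)
B(g) = -3 - 2*sqrt(g)
R = 0 (R = 0*(-1 - 3/4) = 0*(-7/4) = 0)
(R*(B(5) - 5))*(-494) + 418 = (0*((-3 - 2*sqrt(5)) - 5))*(-494) + 418 = (0*(-8 - 2*sqrt(5)))*(-494) + 418 = 0*(-494) + 418 = 0 + 418 = 418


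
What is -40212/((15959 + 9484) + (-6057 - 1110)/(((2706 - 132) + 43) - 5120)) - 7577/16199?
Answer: -176085527438/85977537017 ≈ -2.0480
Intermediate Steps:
-40212/((15959 + 9484) + (-6057 - 1110)/(((2706 - 132) + 43) - 5120)) - 7577/16199 = -40212/(25443 - 7167/((2574 + 43) - 5120)) - 7577*1/16199 = -40212/(25443 - 7167/(2617 - 5120)) - 7577/16199 = -40212/(25443 - 7167/(-2503)) - 7577/16199 = -40212/(25443 - 7167*(-1/2503)) - 7577/16199 = -40212/(25443 + 7167/2503) - 7577/16199 = -40212/63690996/2503 - 7577/16199 = -40212*2503/63690996 - 7577/16199 = -8387553/5307583 - 7577/16199 = -176085527438/85977537017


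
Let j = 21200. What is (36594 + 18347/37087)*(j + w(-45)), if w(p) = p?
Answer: 28711143428875/37087 ≈ 7.7416e+8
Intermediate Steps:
(36594 + 18347/37087)*(j + w(-45)) = (36594 + 18347/37087)*(21200 - 45) = (36594 + 18347*(1/37087))*21155 = (36594 + 18347/37087)*21155 = (1357180025/37087)*21155 = 28711143428875/37087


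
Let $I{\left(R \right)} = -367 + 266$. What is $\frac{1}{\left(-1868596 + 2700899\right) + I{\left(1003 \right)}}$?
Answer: $\frac{1}{832202} \approx 1.2016 \cdot 10^{-6}$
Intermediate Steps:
$I{\left(R \right)} = -101$
$\frac{1}{\left(-1868596 + 2700899\right) + I{\left(1003 \right)}} = \frac{1}{\left(-1868596 + 2700899\right) - 101} = \frac{1}{832303 - 101} = \frac{1}{832202}$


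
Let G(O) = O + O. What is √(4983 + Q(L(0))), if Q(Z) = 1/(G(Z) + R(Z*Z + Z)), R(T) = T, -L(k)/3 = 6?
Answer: √40362330/90 ≈ 70.590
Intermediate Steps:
G(O) = 2*O
L(k) = -18 (L(k) = -3*6 = -18)
Q(Z) = 1/(Z² + 3*Z) (Q(Z) = 1/(2*Z + (Z*Z + Z)) = 1/(2*Z + (Z² + Z)) = 1/(2*Z + (Z + Z²)) = 1/(Z² + 3*Z))
√(4983 + Q(L(0))) = √(4983 + 1/((-18)*(3 - 18))) = √(4983 - 1/18/(-15)) = √(4983 - 1/18*(-1/15)) = √(4983 + 1/270) = √(1345411/270) = √40362330/90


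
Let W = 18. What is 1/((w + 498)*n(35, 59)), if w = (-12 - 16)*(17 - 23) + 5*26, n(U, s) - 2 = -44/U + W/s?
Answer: 2065/1722544 ≈ 0.0011988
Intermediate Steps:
n(U, s) = 2 - 44/U + 18/s (n(U, s) = 2 + (-44/U + 18/s) = 2 - 44/U + 18/s)
w = 298 (w = -28*(-6) + 130 = 168 + 130 = 298)
1/((w + 498)*n(35, 59)) = 1/((298 + 498)*(2 - 44/35 + 18/59)) = 1/(796*(2 - 44*1/35 + 18*(1/59))) = 1/(796*(2 - 44/35 + 18/59)) = 1/(796*(2164/2065)) = (1/796)*(2065/2164) = 2065/1722544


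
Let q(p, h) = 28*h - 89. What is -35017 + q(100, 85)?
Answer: -32726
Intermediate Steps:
q(p, h) = -89 + 28*h
-35017 + q(100, 85) = -35017 + (-89 + 28*85) = -35017 + (-89 + 2380) = -35017 + 2291 = -32726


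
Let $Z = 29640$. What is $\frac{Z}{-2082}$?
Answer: $- \frac{4940}{347} \approx -14.236$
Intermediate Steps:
$\frac{Z}{-2082} = \frac{29640}{-2082} = 29640 \left(- \frac{1}{2082}\right) = - \frac{4940}{347}$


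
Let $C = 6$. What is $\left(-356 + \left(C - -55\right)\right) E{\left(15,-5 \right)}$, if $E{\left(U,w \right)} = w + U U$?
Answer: $-64900$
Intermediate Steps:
$E{\left(U,w \right)} = w + U^{2}$
$\left(-356 + \left(C - -55\right)\right) E{\left(15,-5 \right)} = \left(-356 + \left(6 - -55\right)\right) \left(-5 + 15^{2}\right) = \left(-356 + \left(6 + 55\right)\right) \left(-5 + 225\right) = \left(-356 + 61\right) 220 = \left(-295\right) 220 = -64900$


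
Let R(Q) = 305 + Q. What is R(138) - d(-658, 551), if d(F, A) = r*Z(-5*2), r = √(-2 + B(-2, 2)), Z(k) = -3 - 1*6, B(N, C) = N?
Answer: 443 + 18*I ≈ 443.0 + 18.0*I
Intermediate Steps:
Z(k) = -9 (Z(k) = -3 - 6 = -9)
r = 2*I (r = √(-2 - 2) = √(-4) = 2*I ≈ 2.0*I)
d(F, A) = -18*I (d(F, A) = (2*I)*(-9) = -18*I)
R(138) - d(-658, 551) = (305 + 138) - (-18)*I = 443 + 18*I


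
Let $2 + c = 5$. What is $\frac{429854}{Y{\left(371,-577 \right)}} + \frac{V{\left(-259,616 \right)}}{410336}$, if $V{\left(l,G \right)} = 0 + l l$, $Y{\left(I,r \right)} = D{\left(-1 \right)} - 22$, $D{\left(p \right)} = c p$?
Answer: $- \frac{176382893919}{10258400} \approx -17194.0$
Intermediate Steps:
$c = 3$ ($c = -2 + 5 = 3$)
$D{\left(p \right)} = 3 p$
$Y{\left(I,r \right)} = -25$ ($Y{\left(I,r \right)} = 3 \left(-1\right) - 22 = -3 - 22 = -25$)
$V{\left(l,G \right)} = l^{2}$ ($V{\left(l,G \right)} = 0 + l^{2} = l^{2}$)
$\frac{429854}{Y{\left(371,-577 \right)}} + \frac{V{\left(-259,616 \right)}}{410336} = \frac{429854}{-25} + \frac{\left(-259\right)^{2}}{410336} = 429854 \left(- \frac{1}{25}\right) + 67081 \cdot \frac{1}{410336} = - \frac{429854}{25} + \frac{67081}{410336} = - \frac{176382893919}{10258400}$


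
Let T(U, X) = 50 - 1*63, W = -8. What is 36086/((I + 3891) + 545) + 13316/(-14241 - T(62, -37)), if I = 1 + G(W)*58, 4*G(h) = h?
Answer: 113973293/15369797 ≈ 7.4154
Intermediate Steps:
G(h) = h/4
T(U, X) = -13 (T(U, X) = 50 - 63 = -13)
I = -115 (I = 1 + ((1/4)*(-8))*58 = 1 - 2*58 = 1 - 116 = -115)
36086/((I + 3891) + 545) + 13316/(-14241 - T(62, -37)) = 36086/((-115 + 3891) + 545) + 13316/(-14241 - 1*(-13)) = 36086/(3776 + 545) + 13316/(-14241 + 13) = 36086/4321 + 13316/(-14228) = 36086*(1/4321) + 13316*(-1/14228) = 36086/4321 - 3329/3557 = 113973293/15369797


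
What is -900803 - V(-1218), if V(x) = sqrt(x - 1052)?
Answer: -900803 - I*sqrt(2270) ≈ -9.008e+5 - 47.645*I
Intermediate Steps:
V(x) = sqrt(-1052 + x)
-900803 - V(-1218) = -900803 - sqrt(-1052 - 1218) = -900803 - sqrt(-2270) = -900803 - I*sqrt(2270)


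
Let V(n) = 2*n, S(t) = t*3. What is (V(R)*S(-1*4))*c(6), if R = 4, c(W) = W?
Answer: -576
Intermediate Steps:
S(t) = 3*t
(V(R)*S(-1*4))*c(6) = ((2*4)*(3*(-1*4)))*6 = (8*(3*(-4)))*6 = (8*(-12))*6 = -96*6 = -576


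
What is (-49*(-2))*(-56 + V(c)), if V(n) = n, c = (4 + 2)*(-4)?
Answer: -7840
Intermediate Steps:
c = -24 (c = 6*(-4) = -24)
(-49*(-2))*(-56 + V(c)) = (-49*(-2))*(-56 - 24) = 98*(-80) = -7840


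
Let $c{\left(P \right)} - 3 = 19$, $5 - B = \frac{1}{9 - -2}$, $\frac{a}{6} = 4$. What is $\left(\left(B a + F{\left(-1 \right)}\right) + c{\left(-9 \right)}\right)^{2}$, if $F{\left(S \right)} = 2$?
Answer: $\frac{2433600}{121} \approx 20112.0$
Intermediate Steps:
$a = 24$ ($a = 6 \cdot 4 = 24$)
$B = \frac{54}{11}$ ($B = 5 - \frac{1}{9 - -2} = 5 - \frac{1}{9 + \left(-3 + 5\right)} = 5 - \frac{1}{9 + 2} = 5 - \frac{1}{11} = \frac{54}{11} \approx 4.9091$)
$c{\left(P \right)} = 22$ ($c{\left(P \right)} = 3 + 19 = 22$)
$\left(\left(B a + F{\left(-1 \right)}\right) + c{\left(-9 \right)}\right)^{2} = \left(\left(\frac{54}{11} \cdot 24 + 2\right) + 22\right)^{2} = \left(\left(\frac{1296}{11} + 2\right) + 22\right)^{2} = \left(\frac{1318}{11} + 22\right)^{2} = \left(\frac{1560}{11}\right)^{2} = \frac{2433600}{121}$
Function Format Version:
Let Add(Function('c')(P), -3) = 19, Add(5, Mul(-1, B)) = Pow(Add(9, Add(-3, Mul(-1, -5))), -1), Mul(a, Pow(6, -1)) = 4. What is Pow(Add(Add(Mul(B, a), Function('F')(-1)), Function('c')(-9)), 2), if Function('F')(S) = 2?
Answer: Rational(2433600, 121) ≈ 20112.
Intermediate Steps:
a = 24 (a = Mul(6, 4) = 24)
B = Rational(54, 11) (B = Add(5, Mul(-1, Pow(Add(9, Add(-3, Mul(-1, -5))), -1))) = Add(5, Mul(-1, Pow(Add(9, Add(-3, 5)), -1))) = Add(5, Mul(-1, Pow(Add(9, 2), -1))) = Add(5, Mul(-1, Pow(11, -1))) = Add(5, Mul(-1, Rational(1, 11))) = Add(5, Rational(-1, 11)) = Rational(54, 11) ≈ 4.9091)
Function('c')(P) = 22 (Function('c')(P) = Add(3, 19) = 22)
Pow(Add(Add(Mul(B, a), Function('F')(-1)), Function('c')(-9)), 2) = Pow(Add(Add(Mul(Rational(54, 11), 24), 2), 22), 2) = Pow(Add(Add(Rational(1296, 11), 2), 22), 2) = Pow(Add(Rational(1318, 11), 22), 2) = Pow(Rational(1560, 11), 2) = Rational(2433600, 121)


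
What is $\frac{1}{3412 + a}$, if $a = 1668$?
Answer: $\frac{1}{5080} \approx 0.00019685$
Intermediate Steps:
$\frac{1}{3412 + a} = \frac{1}{3412 + 1668} = \frac{1}{5080}$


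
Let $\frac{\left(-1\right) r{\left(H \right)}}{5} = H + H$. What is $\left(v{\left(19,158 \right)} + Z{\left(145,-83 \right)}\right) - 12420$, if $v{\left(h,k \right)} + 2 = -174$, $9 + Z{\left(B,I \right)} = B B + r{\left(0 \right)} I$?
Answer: $8420$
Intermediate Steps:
$r{\left(H \right)} = - 10 H$ ($r{\left(H \right)} = - 5 \left(H + H\right) = - 5 \cdot 2 H = - 10 H$)
$Z{\left(B,I \right)} = -9 + B^{2}$ ($Z{\left(B,I \right)} = -9 + \left(B B + \left(-10\right) 0 I\right) = -9 + \left(B^{2} + 0 I\right) = -9 + \left(B^{2} + 0\right) = -9 + B^{2}$)
$v{\left(h,k \right)} = -176$ ($v{\left(h,k \right)} = -2 - 174 = -176$)
$\left(v{\left(19,158 \right)} + Z{\left(145,-83 \right)}\right) - 12420 = \left(-176 - \left(9 - 145^{2}\right)\right) - 12420 = \left(-176 + \left(-9 + 21025\right)\right) - 12420 = \left(-176 + 21016\right) - 12420 = 20840 - 12420 = 8420$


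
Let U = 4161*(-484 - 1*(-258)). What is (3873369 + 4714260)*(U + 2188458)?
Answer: 10717979301288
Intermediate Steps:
U = -940386 (U = 4161*(-484 + 258) = 4161*(-226) = -940386)
(3873369 + 4714260)*(U + 2188458) = (3873369 + 4714260)*(-940386 + 2188458) = 8587629*1248072 = 10717979301288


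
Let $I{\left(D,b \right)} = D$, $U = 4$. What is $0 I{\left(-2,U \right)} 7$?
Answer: $0$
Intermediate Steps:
$0 I{\left(-2,U \right)} 7 = 0 \left(-2\right) 7 = 0 \cdot 7 = 0$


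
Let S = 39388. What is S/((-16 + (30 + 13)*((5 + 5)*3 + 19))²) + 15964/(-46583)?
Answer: -67964282680/203673965823 ≈ -0.33369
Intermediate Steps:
S/((-16 + (30 + 13)*((5 + 5)*3 + 19))²) + 15964/(-46583) = 39388/((-16 + (30 + 13)*((5 + 5)*3 + 19))²) + 15964/(-46583) = 39388/((-16 + 43*(10*3 + 19))²) + 15964*(-1/46583) = 39388/((-16 + 43*(30 + 19))²) - 15964/46583 = 39388/((-16 + 43*49)²) - 15964/46583 = 39388/((-16 + 2107)²) - 15964/46583 = 39388/(2091²) - 15964/46583 = 39388/4372281 - 15964/46583 = -67964282680/203673965823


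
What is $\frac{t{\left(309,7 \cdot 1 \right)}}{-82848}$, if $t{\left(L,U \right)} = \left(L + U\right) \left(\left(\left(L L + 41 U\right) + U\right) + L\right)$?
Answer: $- \frac{632553}{1726} \approx -366.48$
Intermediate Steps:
$t{\left(L,U \right)} = \left(L + U\right) \left(L + L^{2} + 42 U\right)$ ($t{\left(L,U \right)} = \left(L + U\right) \left(\left(\left(L^{2} + 41 U\right) + U\right) + L\right) = \left(L + U\right) \left(\left(L^{2} + 42 U\right) + L\right) = \left(L + U\right) \left(L + L^{2} + 42 U\right)$)
$\frac{t{\left(309,7 \cdot 1 \right)}}{-82848} = \frac{309^{2} + 309^{3} + 42 \left(7 \cdot 1\right)^{2} + 7 \cdot 1 \cdot 309^{2} + 43 \cdot 309 \cdot 7 \cdot 1}{-82848} = \left(95481 + 29503629 + 42 \cdot 7^{2} + 7 \cdot 95481 + 43 \cdot 309 \cdot 7\right) \left(- \frac{1}{82848}\right) = \left(95481 + 29503629 + 42 \cdot 49 + 668367 + 93009\right) \left(- \frac{1}{82848}\right) = \left(95481 + 29503629 + 2058 + 668367 + 93009\right) \left(- \frac{1}{82848}\right) = 30362544 \left(- \frac{1}{82848}\right) = - \frac{632553}{1726}$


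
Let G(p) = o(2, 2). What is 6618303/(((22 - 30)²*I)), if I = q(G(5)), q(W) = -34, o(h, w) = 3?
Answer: -6618303/2176 ≈ -3041.5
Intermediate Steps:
G(p) = 3
I = -34
6618303/(((22 - 30)²*I)) = 6618303/(((22 - 30)²*(-34))) = 6618303/(((-8)²*(-34))) = 6618303/((64*(-34))) = 6618303/(-2176) = 6618303*(-1/2176) = -6618303/2176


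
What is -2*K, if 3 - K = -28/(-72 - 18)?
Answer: -242/45 ≈ -5.3778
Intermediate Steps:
K = 121/45 (K = 3 - (-28)/(-72 - 18) = 3 - (-28)/(-90) = 3 - (-1)*(-28)/90 = 3 - 1*14/45 = 3 - 14/45 = 121/45 ≈ 2.6889)
-2*K = -2*121/45 = -242/45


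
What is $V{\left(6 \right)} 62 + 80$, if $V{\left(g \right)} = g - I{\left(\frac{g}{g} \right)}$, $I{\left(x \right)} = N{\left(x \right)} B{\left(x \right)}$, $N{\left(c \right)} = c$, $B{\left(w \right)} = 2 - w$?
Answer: $390$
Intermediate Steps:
$I{\left(x \right)} = x \left(2 - x\right)$
$V{\left(g \right)} = -1 + g$ ($V{\left(g \right)} = g - \frac{g}{g} \left(2 - \frac{g}{g}\right) = g - 1 \left(2 - 1\right) = g - 1 \cdot 1 = g - 1 = -1 + g$)
$V{\left(6 \right)} 62 + 80 = \left(-1 + 6\right) 62 + 80 = 5 \cdot 62 + 80 = 310 + 80 = 390$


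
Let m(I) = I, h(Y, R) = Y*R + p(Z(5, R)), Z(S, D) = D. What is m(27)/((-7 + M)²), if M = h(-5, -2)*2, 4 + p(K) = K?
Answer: 27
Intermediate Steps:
p(K) = -4 + K
h(Y, R) = -4 + R + R*Y (h(Y, R) = Y*R + (-4 + R) = R*Y + (-4 + R) = -4 + R + R*Y)
M = 8 (M = (-4 - 2 - 2*(-5))*2 = (-4 - 2 + 10)*2 = 4*2 = 8)
m(27)/((-7 + M)²) = 27/((-7 + 8)²) = 27/(1²) = 27/1 = 27*1 = 27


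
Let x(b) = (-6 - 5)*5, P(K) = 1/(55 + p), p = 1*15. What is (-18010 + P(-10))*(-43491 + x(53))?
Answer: 27449199327/35 ≈ 7.8426e+8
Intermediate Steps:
p = 15
P(K) = 1/70 (P(K) = 1/(55 + 15) = 1/70)
x(b) = -55 (x(b) = -11*5 = -55)
(-18010 + P(-10))*(-43491 + x(53)) = (-18010 + 1/70)*(-43491 - 55) = -1260699/70*(-43546) = 27449199327/35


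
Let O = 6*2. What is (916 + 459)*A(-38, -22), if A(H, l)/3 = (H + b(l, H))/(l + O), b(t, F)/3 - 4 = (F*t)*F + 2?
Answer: 39321150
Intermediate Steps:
O = 12
b(t, F) = 18 + 3*t*F² (b(t, F) = 12 + 3*((F*t)*F + 2) = 12 + 3*(t*F² + 2) = 12 + 3*(2 + t*F²) = 12 + (6 + 3*t*F²) = 18 + 3*t*F²)
A(H, l) = 3*(18 + H + 3*l*H²)/(12 + l) (A(H, l) = 3*((H + (18 + 3*l*H²))/(l + 12)) = 3*((18 + H + 3*l*H²)/(12 + l)) = 3*(18 + H + 3*l*H²)/(12 + l))
(916 + 459)*A(-38, -22) = (916 + 459)*(3*(18 - 38 + 3*(-22)*(-38)²)/(12 - 22)) = 1375*(3*(18 - 38 + 3*(-22)*1444)/(-10)) = 1375*(3*(-⅒)*(18 - 38 - 95304)) = 1375*(3*(-⅒)*(-95324)) = 1375*(142986/5) = 39321150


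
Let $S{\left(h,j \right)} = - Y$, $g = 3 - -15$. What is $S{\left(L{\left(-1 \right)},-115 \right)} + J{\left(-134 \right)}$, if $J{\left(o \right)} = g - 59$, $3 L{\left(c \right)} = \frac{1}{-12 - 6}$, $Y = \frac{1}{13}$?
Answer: $- \frac{534}{13} \approx -41.077$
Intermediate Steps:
$g = 18$ ($g = 3 + 15 = 18$)
$Y = \frac{1}{13} \approx 0.076923$
$L{\left(c \right)} = - \frac{1}{54}$ ($L{\left(c \right)} = \frac{1}{3 \left(-12 - 6\right)} = \frac{1}{3 \left(-18\right)} = \frac{1}{3} \left(- \frac{1}{18}\right) = - \frac{1}{54}$)
$J{\left(o \right)} = -41$ ($J{\left(o \right)} = 18 - 59 = -41$)
$S{\left(h,j \right)} = - \frac{1}{13}$ ($S{\left(h,j \right)} = \left(-1\right) \frac{1}{13} = - \frac{1}{13}$)
$S{\left(L{\left(-1 \right)},-115 \right)} + J{\left(-134 \right)} = - \frac{1}{13} - 41 = - \frac{534}{13}$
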